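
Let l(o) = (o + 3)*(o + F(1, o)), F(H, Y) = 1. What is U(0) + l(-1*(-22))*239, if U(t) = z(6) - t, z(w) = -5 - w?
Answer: 137414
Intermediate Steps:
U(t) = -11 - t (U(t) = (-5 - 1*6) - t = (-5 - 6) - t = -11 - t)
l(o) = (1 + o)*(3 + o) (l(o) = (o + 3)*(o + 1) = (3 + o)*(1 + o) = (1 + o)*(3 + o))
U(0) + l(-1*(-22))*239 = (-11 - 1*0) + (3 + (-1*(-22))² + 4*(-1*(-22)))*239 = (-11 + 0) + (3 + 22² + 4*22)*239 = -11 + (3 + 484 + 88)*239 = -11 + 575*239 = -11 + 137425 = 137414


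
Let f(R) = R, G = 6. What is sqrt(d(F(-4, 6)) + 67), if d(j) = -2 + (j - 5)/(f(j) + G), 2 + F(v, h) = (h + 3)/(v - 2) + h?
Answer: 10*sqrt(187)/17 ≈ 8.0440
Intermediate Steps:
F(v, h) = -2 + h + (3 + h)/(-2 + v) (F(v, h) = -2 + ((h + 3)/(v - 2) + h) = -2 + ((3 + h)/(-2 + v) + h) = -2 + (h + (3 + h)/(-2 + v)) = -2 + h + (3 + h)/(-2 + v))
d(j) = -2 + (-5 + j)/(6 + j) (d(j) = -2 + (j - 5)/(j + 6) = -2 + (-5 + j)/(6 + j))
sqrt(d(F(-4, 6)) + 67) = sqrt((-17 - (7 - 1*6 - 2*(-4) + 6*(-4))/(-2 - 4))/(6 + (7 - 1*6 - 2*(-4) + 6*(-4))/(-2 - 4)) + 67) = sqrt((-17 - (7 - 6 + 8 - 24)/(-6))/(6 + (7 - 6 + 8 - 24)/(-6)) + 67) = sqrt((-17 - (-1)*(-15)/6)/(6 - 1/6*(-15)) + 67) = sqrt((-17 - 1*5/2)/(6 + 5/2) + 67) = sqrt((-17 - 5/2)/(17/2) + 67) = sqrt((2/17)*(-39/2) + 67) = sqrt(-39/17 + 67) = sqrt(1100/17) = 10*sqrt(187)/17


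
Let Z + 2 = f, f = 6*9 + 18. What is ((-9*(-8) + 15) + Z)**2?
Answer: 24649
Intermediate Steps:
f = 72 (f = 54 + 18 = 72)
Z = 70 (Z = -2 + 72 = 70)
((-9*(-8) + 15) + Z)**2 = ((-9*(-8) + 15) + 70)**2 = ((72 + 15) + 70)**2 = (87 + 70)**2 = 157**2 = 24649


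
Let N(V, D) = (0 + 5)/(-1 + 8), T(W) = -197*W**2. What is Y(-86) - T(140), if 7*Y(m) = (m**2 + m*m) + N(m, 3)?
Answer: 189302349/49 ≈ 3.8633e+6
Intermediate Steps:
N(V, D) = 5/7
Y(m) = 5/49 + 2*m**2/7 (Y(m) = ((m**2 + m*m) + 5/7)/7 = ((m**2 + m**2) + 5/7)/7 = (2*m**2 + 5/7)/7 = (5/7 + 2*m**2)/7 = 5/49 + 2*m**2/7)
Y(-86) - T(140) = (5/49 + (2/7)*(-86)**2) - (-197)*140**2 = (5/49 + (2/7)*7396) - (-197)*19600 = (5/49 + 14792/7) - 1*(-3861200) = 103549/49 + 3861200 = 189302349/49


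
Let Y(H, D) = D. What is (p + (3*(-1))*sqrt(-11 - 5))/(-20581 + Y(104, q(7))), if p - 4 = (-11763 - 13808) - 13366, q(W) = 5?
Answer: 38933/20576 + 3*I/5144 ≈ 1.8922 + 0.0005832*I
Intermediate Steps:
p = -38933 (p = 4 + ((-11763 - 13808) - 13366) = 4 + (-25571 - 13366) = 4 - 38937 = -38933)
(p + (3*(-1))*sqrt(-11 - 5))/(-20581 + Y(104, q(7))) = (-38933 + (3*(-1))*sqrt(-11 - 5))/(-20581 + 5) = (-38933 - 12*I)/(-20576) = (-38933 - 12*I)*(-1/20576) = 38933/20576 + 3*I/5144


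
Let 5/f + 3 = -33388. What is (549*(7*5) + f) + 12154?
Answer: 1047442274/33391 ≈ 31369.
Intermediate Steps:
f = -5/33391 (f = 5/(-3 - 33388) = 5/(-33391) = 5*(-1/33391) = -5/33391 ≈ -0.00014974)
(549*(7*5) + f) + 12154 = (549*(7*5) - 5/33391) + 12154 = (549*35 - 5/33391) + 12154 = (19215 - 5/33391) + 12154 = 641608060/33391 + 12154 = 1047442274/33391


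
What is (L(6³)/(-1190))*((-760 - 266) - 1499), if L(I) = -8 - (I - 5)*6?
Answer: -45955/17 ≈ -2703.2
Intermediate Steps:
L(I) = 22 - 6*I (L(I) = -8 - (-5 + I)*6 = -8 - (-30 + 6*I) = -8 + (30 - 6*I) = 22 - 6*I)
(L(6³)/(-1190))*((-760 - 266) - 1499) = ((22 - 6*6³)/(-1190))*((-760 - 266) - 1499) = ((22 - 6*216)*(-1/1190))*(-1026 - 1499) = ((22 - 1296)*(-1/1190))*(-2525) = -1274*(-1/1190)*(-2525) = (91/85)*(-2525) = -45955/17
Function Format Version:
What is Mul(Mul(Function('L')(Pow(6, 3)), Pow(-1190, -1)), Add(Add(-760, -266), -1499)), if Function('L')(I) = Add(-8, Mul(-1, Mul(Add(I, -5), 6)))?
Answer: Rational(-45955, 17) ≈ -2703.2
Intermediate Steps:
Function('L')(I) = Add(22, Mul(-6, I)) (Function('L')(I) = Add(-8, Mul(-1, Mul(Add(-5, I), 6))) = Add(-8, Mul(-1, Add(-30, Mul(6, I)))) = Add(-8, Add(30, Mul(-6, I))) = Add(22, Mul(-6, I)))
Mul(Mul(Function('L')(Pow(6, 3)), Pow(-1190, -1)), Add(Add(-760, -266), -1499)) = Mul(Mul(Add(22, Mul(-6, Pow(6, 3))), Pow(-1190, -1)), Add(Add(-760, -266), -1499)) = Mul(Mul(Add(22, Mul(-6, 216)), Rational(-1, 1190)), Add(-1026, -1499)) = Mul(Mul(Add(22, -1296), Rational(-1, 1190)), -2525) = Mul(Mul(-1274, Rational(-1, 1190)), -2525) = Mul(Rational(91, 85), -2525) = Rational(-45955, 17)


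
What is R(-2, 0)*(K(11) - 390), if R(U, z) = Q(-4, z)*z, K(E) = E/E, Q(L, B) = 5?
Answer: 0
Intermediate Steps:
K(E) = 1
R(U, z) = 5*z
R(-2, 0)*(K(11) - 390) = (5*0)*(1 - 390) = 0*(-389) = 0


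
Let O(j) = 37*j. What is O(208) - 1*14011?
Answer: -6315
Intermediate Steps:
O(208) - 1*14011 = 37*208 - 1*14011 = 7696 - 14011 = -6315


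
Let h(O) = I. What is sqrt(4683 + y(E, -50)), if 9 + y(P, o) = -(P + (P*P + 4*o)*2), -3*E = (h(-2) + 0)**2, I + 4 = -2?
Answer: sqrt(4798) ≈ 69.268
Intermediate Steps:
I = -6 (I = -4 - 2 = -6)
h(O) = -6
E = -12 (E = -(-6 + 0)**2/3 = -1/3*(-6)**2 = -1/3*36 = -12)
y(P, o) = -9 - P - 8*o - 2*P**2 (y(P, o) = -9 - (P + (P*P + 4*o)*2) = -9 - (P + (P**2 + 4*o)*2) = -9 - (P + (2*P**2 + 8*o)) = -9 - (P + 2*P**2 + 8*o) = -9 + (-P - 8*o - 2*P**2) = -9 - P - 8*o - 2*P**2)
sqrt(4683 + y(E, -50)) = sqrt(4683 + (-9 - 1*(-12) - 8*(-50) - 2*(-12)**2)) = sqrt(4683 + (-9 + 12 + 400 - 2*144)) = sqrt(4683 + (-9 + 12 + 400 - 288)) = sqrt(4683 + 115) = sqrt(4798)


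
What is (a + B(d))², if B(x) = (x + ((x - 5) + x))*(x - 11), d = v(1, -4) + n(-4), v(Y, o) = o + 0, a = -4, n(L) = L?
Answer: 299209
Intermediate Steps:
v(Y, o) = o
d = -8 (d = -4 - 4 = -8)
B(x) = (-11 + x)*(-5 + 3*x) (B(x) = (x + ((-5 + x) + x))*(-11 + x) = (x + (-5 + 2*x))*(-11 + x) = (-5 + 3*x)*(-11 + x) = (-11 + x)*(-5 + 3*x))
(a + B(d))² = (-4 + (55 - 38*(-8) + 3*(-8)²))² = (-4 + (55 + 304 + 3*64))² = (-4 + (55 + 304 + 192))² = (-4 + 551)² = 547² = 299209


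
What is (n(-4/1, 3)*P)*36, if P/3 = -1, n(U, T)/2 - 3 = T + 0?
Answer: -1296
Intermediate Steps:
n(U, T) = 6 + 2*T (n(U, T) = 6 + 2*(T + 0) = 6 + 2*T)
P = -3 (P = 3*(-1) = -3)
(n(-4/1, 3)*P)*36 = ((6 + 2*3)*(-3))*36 = ((6 + 6)*(-3))*36 = (12*(-3))*36 = -36*36 = -1296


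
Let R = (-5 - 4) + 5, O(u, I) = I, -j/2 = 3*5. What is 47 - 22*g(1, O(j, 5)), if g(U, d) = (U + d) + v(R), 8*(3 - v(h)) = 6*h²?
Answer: 113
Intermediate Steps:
j = -30 (j = -6*5 = -2*15 = -30)
R = -4 (R = -9 + 5 = -4)
v(h) = 3 - 3*h²/4
g(U, d) = -9 + U + d (g(U, d) = (U + d) + (3 - ¾*(-4)²) = (U + d) + (3 - ¾*16) = (U + d) + (3 - 12) = (U + d) - 9 = -9 + U + d)
47 - 22*g(1, O(j, 5)) = 47 - 22*(-9 + 1 + 5) = 47 - 22*(-3) = 47 + 66 = 113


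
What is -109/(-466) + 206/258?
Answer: 62059/60114 ≈ 1.0324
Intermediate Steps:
-109/(-466) + 206/258 = -109*(-1/466) + 206*(1/258) = 109/466 + 103/129 = 62059/60114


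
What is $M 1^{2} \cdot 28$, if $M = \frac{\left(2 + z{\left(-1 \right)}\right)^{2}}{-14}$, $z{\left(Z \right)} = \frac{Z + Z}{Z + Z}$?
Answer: $-18$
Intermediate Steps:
$z{\left(Z \right)} = 1$ ($z{\left(Z \right)} = \frac{2 Z}{2 Z} = 2 Z \frac{1}{2 Z} = 1$)
$M = - \frac{9}{14}$ ($M = \frac{\left(2 + 1\right)^{2}}{-14} = 3^{2} \left(- \frac{1}{14}\right) = 9 \left(- \frac{1}{14}\right) = - \frac{9}{14} \approx -0.64286$)
$M 1^{2} \cdot 28 = - \frac{9 \cdot 1^{2}}{14} \cdot 28 = \left(- \frac{9}{14}\right) 1 \cdot 28 = \left(- \frac{9}{14}\right) 28 = -18$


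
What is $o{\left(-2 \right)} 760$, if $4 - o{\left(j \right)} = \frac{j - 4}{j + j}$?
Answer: $1900$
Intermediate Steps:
$o{\left(j \right)} = 4 - \frac{-4 + j}{2 j}$ ($o{\left(j \right)} = 4 - \frac{j - 4}{j + j} = 4 - \frac{-4 + j}{2 j}$)
$o{\left(-2 \right)} 760 = \left(\frac{7}{2} + \frac{2}{-2}\right) 760 = \left(\frac{7}{2} + 2 \left(- \frac{1}{2}\right)\right) 760 = \left(\frac{7}{2} - 1\right) 760 = \frac{5}{2} \cdot 760 = 1900$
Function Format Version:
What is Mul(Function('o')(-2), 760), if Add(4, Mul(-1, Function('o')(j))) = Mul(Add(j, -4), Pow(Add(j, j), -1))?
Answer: 1900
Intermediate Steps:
Function('o')(j) = Add(4, Mul(Rational(-1, 2), Pow(j, -1), Add(-4, j))) (Function('o')(j) = Add(4, Mul(-1, Mul(Add(j, -4), Pow(Add(j, j), -1)))) = Add(4, Mul(-1, Mul(Add(-4, j), Pow(Mul(2, j), -1)))) = Add(4, Mul(-1, Mul(Add(-4, j), Mul(Rational(1, 2), Pow(j, -1))))) = Add(4, Mul(-1, Mul(Rational(1, 2), Pow(j, -1), Add(-4, j)))) = Add(4, Mul(Rational(-1, 2), Pow(j, -1), Add(-4, j))))
Mul(Function('o')(-2), 760) = Mul(Add(Rational(7, 2), Mul(2, Pow(-2, -1))), 760) = Mul(Add(Rational(7, 2), Mul(2, Rational(-1, 2))), 760) = Mul(Add(Rational(7, 2), -1), 760) = Mul(Rational(5, 2), 760) = 1900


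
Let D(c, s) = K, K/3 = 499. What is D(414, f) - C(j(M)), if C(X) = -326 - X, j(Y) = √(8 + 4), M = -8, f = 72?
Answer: 1823 + 2*√3 ≈ 1826.5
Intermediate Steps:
K = 1497 (K = 3*499 = 1497)
D(c, s) = 1497
j(Y) = 2*√3 (j(Y) = √12 = 2*√3)
D(414, f) - C(j(M)) = 1497 - (-326 - 2*√3) = 1497 + (326 + 2*√3) = 1823 + 2*√3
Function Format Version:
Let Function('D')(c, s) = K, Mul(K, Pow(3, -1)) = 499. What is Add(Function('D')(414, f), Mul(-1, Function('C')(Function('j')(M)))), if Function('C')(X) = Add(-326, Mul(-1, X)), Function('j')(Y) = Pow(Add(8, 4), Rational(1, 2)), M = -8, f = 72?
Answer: Add(1823, Mul(2, Pow(3, Rational(1, 2)))) ≈ 1826.5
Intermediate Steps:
K = 1497 (K = Mul(3, 499) = 1497)
Function('D')(c, s) = 1497
Function('j')(Y) = Mul(2, Pow(3, Rational(1, 2))) (Function('j')(Y) = Pow(12, Rational(1, 2)) = Mul(2, Pow(3, Rational(1, 2))))
Add(Function('D')(414, f), Mul(-1, Function('C')(Function('j')(M)))) = Add(1497, Mul(-1, Add(-326, Mul(-1, Mul(2, Pow(3, Rational(1, 2))))))) = Add(1497, Mul(-1, Add(-326, Mul(-2, Pow(3, Rational(1, 2)))))) = Add(1497, Add(326, Mul(2, Pow(3, Rational(1, 2))))) = Add(1823, Mul(2, Pow(3, Rational(1, 2))))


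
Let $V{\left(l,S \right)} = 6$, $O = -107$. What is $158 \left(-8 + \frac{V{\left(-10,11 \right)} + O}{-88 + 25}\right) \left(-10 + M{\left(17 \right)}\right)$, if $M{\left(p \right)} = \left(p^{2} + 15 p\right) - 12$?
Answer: $- \frac{3693092}{7} \approx -5.2759 \cdot 10^{5}$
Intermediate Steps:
$M{\left(p \right)} = -12 + p^{2} + 15 p$
$158 \left(-8 + \frac{V{\left(-10,11 \right)} + O}{-88 + 25}\right) \left(-10 + M{\left(17 \right)}\right) = 158 \left(-8 + \frac{6 - 107}{-88 + 25}\right) \left(-10 + \left(-12 + 17^{2} + 15 \cdot 17\right)\right) = 158 \left(-8 - \frac{101}{-63}\right) \left(-10 + \left(-12 + 289 + 255\right)\right) = 158 \left(-8 - - \frac{101}{63}\right) \left(-10 + 532\right) = 158 \left(-8 + \frac{101}{63}\right) 522 = 158 \left(\left(- \frac{403}{63}\right) 522\right) = 158 \left(- \frac{23374}{7}\right) = - \frac{3693092}{7}$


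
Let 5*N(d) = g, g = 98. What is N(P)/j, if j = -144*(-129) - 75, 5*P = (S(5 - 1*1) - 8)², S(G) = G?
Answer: 14/13215 ≈ 0.0010594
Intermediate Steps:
P = 16/5 (P = ((5 - 1*1) - 8)²/5 = ((5 - 1) - 8)²/5 = (4 - 8)²/5 = (⅕)*(-4)² = (⅕)*16 = 16/5 ≈ 3.2000)
j = 18501 (j = 18576 - 75 = 18501)
N(d) = 98/5 (N(d) = (⅕)*98 = 98/5)
N(P)/j = (98/5)/18501 = (98/5)*(1/18501) = 14/13215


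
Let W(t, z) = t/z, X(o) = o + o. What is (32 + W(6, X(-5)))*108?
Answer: 16956/5 ≈ 3391.2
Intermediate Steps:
X(o) = 2*o
(32 + W(6, X(-5)))*108 = (32 + 6/((2*(-5))))*108 = (32 + 6/(-10))*108 = (32 + 6*(-1/10))*108 = (32 - 3/5)*108 = (157/5)*108 = 16956/5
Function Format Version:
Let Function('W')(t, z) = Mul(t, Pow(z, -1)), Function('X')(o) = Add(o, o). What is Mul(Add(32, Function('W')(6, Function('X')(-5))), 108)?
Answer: Rational(16956, 5) ≈ 3391.2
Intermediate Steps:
Function('X')(o) = Mul(2, o)
Mul(Add(32, Function('W')(6, Function('X')(-5))), 108) = Mul(Add(32, Mul(6, Pow(Mul(2, -5), -1))), 108) = Mul(Add(32, Mul(6, Pow(-10, -1))), 108) = Mul(Add(32, Mul(6, Rational(-1, 10))), 108) = Mul(Add(32, Rational(-3, 5)), 108) = Mul(Rational(157, 5), 108) = Rational(16956, 5)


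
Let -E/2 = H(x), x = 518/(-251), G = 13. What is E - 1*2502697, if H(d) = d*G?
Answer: -628163479/251 ≈ -2.5026e+6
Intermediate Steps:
x = -518/251 (x = 518*(-1/251) = -518/251 ≈ -2.0637)
H(d) = 13*d (H(d) = d*13 = 13*d)
E = 13468/251 (E = -26*(-518)/251 = -2*(-6734/251) = 13468/251 ≈ 53.657)
E - 1*2502697 = 13468/251 - 1*2502697 = 13468/251 - 2502697 = -628163479/251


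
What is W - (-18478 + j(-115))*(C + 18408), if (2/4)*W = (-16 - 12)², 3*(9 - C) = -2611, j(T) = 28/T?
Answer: 122957175236/345 ≈ 3.5640e+8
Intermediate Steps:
C = 2638/3 (C = 9 - ⅓*(-2611) = 9 + 2611/3 = 2638/3 ≈ 879.33)
W = 1568 (W = 2*(-16 - 12)² = 2*(-28)² = 2*784 = 1568)
W - (-18478 + j(-115))*(C + 18408) = 1568 - (-18478 + 28/(-115))*(2638/3 + 18408) = 1568 - (-18478 + 28*(-1/115))*57862/3 = 1568 - (-18478 - 28/115)*57862/3 = 1568 - (-2124998)*57862/(115*3) = 1568 - 1*(-122956634276/345) = 1568 + 122956634276/345 = 122957175236/345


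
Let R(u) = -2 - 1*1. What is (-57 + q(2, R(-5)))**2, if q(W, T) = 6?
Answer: 2601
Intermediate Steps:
R(u) = -3 (R(u) = -2 - 1 = -3)
(-57 + q(2, R(-5)))**2 = (-57 + 6)**2 = (-51)**2 = 2601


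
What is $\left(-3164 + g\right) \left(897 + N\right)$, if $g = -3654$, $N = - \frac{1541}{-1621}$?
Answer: $- \frac{9924130804}{1621} \approx -6.1222 \cdot 10^{6}$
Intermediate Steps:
$N = \frac{1541}{1621}$ ($N = \left(-1541\right) \left(- \frac{1}{1621}\right) = \frac{1541}{1621} \approx 0.95065$)
$\left(-3164 + g\right) \left(897 + N\right) = \left(-3164 - 3654\right) \left(897 + \frac{1541}{1621}\right) = \left(-6818\right) \frac{1455578}{1621} = - \frac{9924130804}{1621}$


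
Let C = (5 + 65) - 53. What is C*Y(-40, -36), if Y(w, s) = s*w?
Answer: 24480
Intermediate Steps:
C = 17 (C = 70 - 53 = 17)
C*Y(-40, -36) = 17*(-36*(-40)) = 17*1440 = 24480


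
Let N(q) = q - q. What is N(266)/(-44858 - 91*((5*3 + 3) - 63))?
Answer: 0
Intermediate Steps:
N(q) = 0
N(266)/(-44858 - 91*((5*3 + 3) - 63)) = 0/(-44858 - 91*((5*3 + 3) - 63)) = 0/(-44858 - 91*((15 + 3) - 63)) = 0/(-44858 - 91*(18 - 63)) = 0/(-44858 - 91*(-45)) = 0/(-44858 - 1*(-4095)) = 0/(-44858 + 4095) = 0/(-40763) = 0*(-1/40763) = 0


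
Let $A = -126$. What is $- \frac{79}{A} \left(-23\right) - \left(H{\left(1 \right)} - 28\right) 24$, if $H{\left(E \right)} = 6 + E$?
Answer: $\frac{61687}{126} \approx 489.58$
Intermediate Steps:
$- \frac{79}{A} \left(-23\right) - \left(H{\left(1 \right)} - 28\right) 24 = - \frac{79}{-126} \left(-23\right) - \left(\left(6 + 1\right) - 28\right) 24 = \left(-79\right) \left(- \frac{1}{126}\right) \left(-23\right) - \left(7 - 28\right) 24 = \frac{79}{126} \left(-23\right) - \left(-21\right) 24 = - \frac{1817}{126} - -504 = - \frac{1817}{126} + 504 = \frac{61687}{126}$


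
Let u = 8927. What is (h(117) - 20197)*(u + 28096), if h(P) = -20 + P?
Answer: -744162300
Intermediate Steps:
(h(117) - 20197)*(u + 28096) = ((-20 + 117) - 20197)*(8927 + 28096) = (97 - 20197)*37023 = -20100*37023 = -744162300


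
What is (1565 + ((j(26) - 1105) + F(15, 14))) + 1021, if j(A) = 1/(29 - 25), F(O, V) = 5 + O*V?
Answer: 6785/4 ≈ 1696.3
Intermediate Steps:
j(A) = ¼ (j(A) = 1/4 = ¼)
(1565 + ((j(26) - 1105) + F(15, 14))) + 1021 = (1565 + ((¼ - 1105) + (5 + 15*14))) + 1021 = (1565 + (-4419/4 + (5 + 210))) + 1021 = (1565 + (-4419/4 + 215)) + 1021 = (1565 - 3559/4) + 1021 = 2701/4 + 1021 = 6785/4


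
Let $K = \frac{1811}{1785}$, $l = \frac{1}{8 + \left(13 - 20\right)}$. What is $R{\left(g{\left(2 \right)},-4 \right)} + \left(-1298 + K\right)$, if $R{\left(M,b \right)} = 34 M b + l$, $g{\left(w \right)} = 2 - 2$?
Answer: $- \frac{2313334}{1785} \approx -1296.0$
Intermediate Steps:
$l = 1$ ($l = \frac{1}{8 + \left(13 - 20\right)} = \frac{1}{8 - 7} = 1^{-1} = 1$)
$g{\left(w \right)} = 0$
$K = \frac{1811}{1785}$ ($K = 1811 \cdot \frac{1}{1785} = \frac{1811}{1785} \approx 1.0146$)
$R{\left(M,b \right)} = 1 + 34 M b$ ($R{\left(M,b \right)} = 34 M b + 1 = 1 + 34 M b$)
$R{\left(g{\left(2 \right)},-4 \right)} + \left(-1298 + K\right) = \left(1 + 34 \cdot 0 \left(-4\right)\right) + \left(-1298 + \frac{1811}{1785}\right) = \left(1 + 0\right) - \frac{2315119}{1785} = 1 - \frac{2315119}{1785} = - \frac{2313334}{1785}$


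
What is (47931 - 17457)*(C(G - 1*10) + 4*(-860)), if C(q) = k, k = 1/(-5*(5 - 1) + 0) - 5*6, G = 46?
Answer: -1057463037/10 ≈ -1.0575e+8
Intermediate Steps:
k = -601/20 (k = 1/(-5*4 + 0) - 30 = 1/(-20 + 0) - 30 = 1/(-20) - 30 = -1/20 - 30 = -601/20 ≈ -30.050)
C(q) = -601/20
(47931 - 17457)*(C(G - 1*10) + 4*(-860)) = (47931 - 17457)*(-601/20 + 4*(-860)) = 30474*(-601/20 - 3440) = 30474*(-69401/20) = -1057463037/10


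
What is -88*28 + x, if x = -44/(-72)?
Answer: -44341/18 ≈ -2463.4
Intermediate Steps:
x = 11/18 (x = -44*(-1/72) = 11/18 ≈ 0.61111)
-88*28 + x = -88*28 + 11/18 = -2464 + 11/18 = -44341/18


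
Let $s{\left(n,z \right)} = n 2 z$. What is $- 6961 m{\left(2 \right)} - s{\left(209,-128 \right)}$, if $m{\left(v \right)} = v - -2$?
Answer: $25660$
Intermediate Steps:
$m{\left(v \right)} = 2 + v$ ($m{\left(v \right)} = v + 2 = 2 + v$)
$s{\left(n,z \right)} = 2 n z$
$- 6961 m{\left(2 \right)} - s{\left(209,-128 \right)} = - 6961 \left(2 + 2\right) - 2 \cdot 209 \left(-128\right) = \left(-6961\right) 4 - -53504 = -27844 + 53504 = 25660$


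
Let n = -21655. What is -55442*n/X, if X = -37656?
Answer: -600298255/18828 ≈ -31883.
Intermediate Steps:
-55442*n/X = -55442/((-37656/(-21655))) = -55442/((-37656*(-1/21655))) = -55442/37656/21655 = -55442*21655/37656 = -600298255/18828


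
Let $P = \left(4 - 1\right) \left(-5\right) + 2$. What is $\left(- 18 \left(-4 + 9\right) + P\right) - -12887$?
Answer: $12784$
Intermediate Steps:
$P = -13$ ($P = \left(4 - 1\right) \left(-5\right) + 2 = 3 \left(-5\right) + 2 = -15 + 2 = -13$)
$\left(- 18 \left(-4 + 9\right) + P\right) - -12887 = \left(- 18 \left(-4 + 9\right) - 13\right) - -12887 = \left(\left(-18\right) 5 - 13\right) + \left(-9025 + 21912\right) = \left(-90 - 13\right) + 12887 = -103 + 12887 = 12784$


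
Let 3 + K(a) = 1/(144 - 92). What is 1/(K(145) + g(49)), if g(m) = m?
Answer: 52/2393 ≈ 0.021730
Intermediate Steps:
K(a) = -155/52 (K(a) = -3 + 1/(144 - 92) = -3 + 1/52 = -155/52)
1/(K(145) + g(49)) = 1/(-155/52 + 49) = 1/(2393/52) = 52/2393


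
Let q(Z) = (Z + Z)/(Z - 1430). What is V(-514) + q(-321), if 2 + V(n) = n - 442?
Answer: -1676816/1751 ≈ -957.63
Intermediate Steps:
q(Z) = 2*Z/(-1430 + Z) (q(Z) = (2*Z)/(-1430 + Z) = 2*Z/(-1430 + Z))
V(n) = -444 + n (V(n) = -2 + (n - 442) = -2 + (-442 + n) = -444 + n)
V(-514) + q(-321) = (-444 - 514) + 2*(-321)/(-1430 - 321) = -958 + 2*(-321)/(-1751) = -958 + 2*(-321)*(-1/1751) = -958 + 642/1751 = -1676816/1751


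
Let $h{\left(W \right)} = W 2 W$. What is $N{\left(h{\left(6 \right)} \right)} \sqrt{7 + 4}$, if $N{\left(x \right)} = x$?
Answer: $72 \sqrt{11} \approx 238.8$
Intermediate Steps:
$h{\left(W \right)} = 2 W^{2}$
$N{\left(h{\left(6 \right)} \right)} \sqrt{7 + 4} = 2 \cdot 6^{2} \sqrt{7 + 4} = 2 \cdot 36 \sqrt{11} = 72 \sqrt{11}$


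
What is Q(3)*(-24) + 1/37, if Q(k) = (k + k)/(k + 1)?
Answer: -1331/37 ≈ -35.973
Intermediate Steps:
Q(k) = 2*k/(1 + k) (Q(k) = (2*k)/(1 + k) = 2*k/(1 + k))
Q(3)*(-24) + 1/37 = (2*3/(1 + 3))*(-24) + 1/37 = (2*3/4)*(-24) + 1/37 = (2*3*(¼))*(-24) + 1/37 = (3/2)*(-24) + 1/37 = -36 + 1/37 = -1331/37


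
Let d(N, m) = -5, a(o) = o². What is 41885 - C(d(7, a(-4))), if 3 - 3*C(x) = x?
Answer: 125647/3 ≈ 41882.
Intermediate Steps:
C(x) = 1 - x/3
41885 - C(d(7, a(-4))) = 41885 - (1 - ⅓*(-5)) = 41885 - (1 + 5/3) = 41885 - 1*8/3 = 41885 - 8/3 = 125647/3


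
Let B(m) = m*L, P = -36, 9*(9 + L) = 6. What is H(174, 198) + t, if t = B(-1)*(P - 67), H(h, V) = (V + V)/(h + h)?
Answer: -74576/87 ≈ -857.20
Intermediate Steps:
L = -25/3 (L = -9 + (⅑)*6 = -9 + ⅔ = -25/3 ≈ -8.3333)
H(h, V) = V/h (H(h, V) = (2*V)/((2*h)) = (2*V)*(1/(2*h)) = V/h)
B(m) = -25*m/3 (B(m) = m*(-25/3) = -25*m/3)
t = -2575/3 (t = (-25/3*(-1))*(-36 - 67) = (25/3)*(-103) = -2575/3 ≈ -858.33)
H(174, 198) + t = 198/174 - 2575/3 = 198*(1/174) - 2575/3 = 33/29 - 2575/3 = -74576/87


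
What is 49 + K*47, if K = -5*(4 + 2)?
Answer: -1361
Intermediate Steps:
K = -30 (K = -5*6 = -30)
49 + K*47 = 49 - 30*47 = 49 - 1410 = -1361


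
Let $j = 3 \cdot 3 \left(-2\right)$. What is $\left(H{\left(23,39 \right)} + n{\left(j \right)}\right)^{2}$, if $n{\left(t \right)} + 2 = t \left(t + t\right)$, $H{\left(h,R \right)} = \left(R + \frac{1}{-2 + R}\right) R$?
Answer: $\frac{6434927524}{1369} \approx 4.7005 \cdot 10^{6}$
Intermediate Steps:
$j = -18$ ($j = 9 \left(-2\right) = -18$)
$H{\left(h,R \right)} = R \left(R + \frac{1}{-2 + R}\right)$
$n{\left(t \right)} = -2 + 2 t^{2}$ ($n{\left(t \right)} = -2 + t \left(t + t\right) = -2 + t 2 t = -2 + 2 t^{2}$)
$\left(H{\left(23,39 \right)} + n{\left(j \right)}\right)^{2} = \left(\frac{39 \left(1 + 39^{2} - 78\right)}{-2 + 39} - \left(2 - 2 \left(-18\right)^{2}\right)\right)^{2} = \left(\frac{39 \left(1 + 1521 - 78\right)}{37} + \left(-2 + 2 \cdot 324\right)\right)^{2} = \left(39 \cdot \frac{1}{37} \cdot 1444 + \left(-2 + 648\right)\right)^{2} = \left(\frac{56316}{37} + 646\right)^{2} = \left(\frac{80218}{37}\right)^{2} = \frac{6434927524}{1369}$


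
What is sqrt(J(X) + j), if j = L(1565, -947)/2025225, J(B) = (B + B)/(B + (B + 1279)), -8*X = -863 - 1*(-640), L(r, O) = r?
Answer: sqrt(22104988933220690)/720845085 ≈ 0.20625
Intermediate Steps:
X = 223/8 (X = -(-863 - 1*(-640))/8 = -(-863 + 640)/8 = -1/8*(-223) = 223/8 ≈ 27.875)
J(B) = 2*B/(1279 + 2*B) (J(B) = (2*B)/(B + (1279 + B)) = (2*B)/(1279 + 2*B) = 2*B/(1279 + 2*B))
j = 313/405045 (j = 1565/2025225 = 1565*(1/2025225) = 313/405045 ≈ 0.00077275)
sqrt(J(X) + j) = sqrt(2*(223/8)/(1279 + 2*(223/8)) + 313/405045) = sqrt(2*(223/8)/(1279 + 223/4) + 313/405045) = sqrt(2*(223/8)/(5339/4) + 313/405045) = sqrt(2*(223/8)*(4/5339) + 313/405045) = sqrt(223/5339 + 313/405045) = sqrt(91996142/2162535255) = sqrt(22104988933220690)/720845085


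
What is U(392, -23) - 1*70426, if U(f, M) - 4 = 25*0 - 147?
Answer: -70569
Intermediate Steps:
U(f, M) = -143 (U(f, M) = 4 + (25*0 - 147) = 4 + (0 - 147) = 4 - 147 = -143)
U(392, -23) - 1*70426 = -143 - 1*70426 = -143 - 70426 = -70569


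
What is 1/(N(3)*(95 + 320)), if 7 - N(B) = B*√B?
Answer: 7/9130 + 3*√3/9130 ≈ 0.0013358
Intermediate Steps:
N(B) = 7 - B^(3/2) (N(B) = 7 - B*√B = 7 - B^(3/2))
1/(N(3)*(95 + 320)) = 1/((7 - 3^(3/2))*(95 + 320)) = 1/((7 - 3*√3)*415) = 1/(2905 - 1245*√3)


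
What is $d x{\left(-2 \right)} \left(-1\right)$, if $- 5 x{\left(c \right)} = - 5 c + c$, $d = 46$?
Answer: $\frac{368}{5} \approx 73.6$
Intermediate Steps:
$x{\left(c \right)} = \frac{4 c}{5}$ ($x{\left(c \right)} = - \frac{- 5 c + c}{5} = - \frac{\left(-4\right) c}{5} = \frac{4 c}{5}$)
$d x{\left(-2 \right)} \left(-1\right) = 46 \cdot \frac{4}{5} \left(-2\right) \left(-1\right) = 46 \left(- \frac{8}{5}\right) \left(-1\right) = \left(- \frac{368}{5}\right) \left(-1\right) = \frac{368}{5}$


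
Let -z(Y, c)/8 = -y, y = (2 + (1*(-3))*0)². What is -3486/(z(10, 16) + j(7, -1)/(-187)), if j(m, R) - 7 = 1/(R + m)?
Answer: -558756/5123 ≈ -109.07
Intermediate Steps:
y = 4 (y = (2 - 3*0)² = (2 + 0)² = 2² = 4)
z(Y, c) = 32 (z(Y, c) = -(-8)*4 = -8*(-4) = 32)
j(m, R) = 7 + 1/(R + m)
-3486/(z(10, 16) + j(7, -1)/(-187)) = -3486/(32 + ((1 + 7*(-1) + 7*7)/(-1 + 7))/(-187)) = -3486/(32 + ((1 - 7 + 49)/6)*(-1/187)) = -3486/(32 + ((⅙)*43)*(-1/187)) = -3486/(32 + (43/6)*(-1/187)) = -3486/(32 - 43/1122) = -3486/35861/1122 = -3486*1122/35861 = -558756/5123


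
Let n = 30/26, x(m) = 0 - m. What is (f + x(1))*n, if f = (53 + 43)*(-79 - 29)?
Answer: -155535/13 ≈ -11964.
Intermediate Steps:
x(m) = -m
n = 15/13 (n = 30*(1/26) = 15/13 ≈ 1.1538)
f = -10368 (f = 96*(-108) = -10368)
(f + x(1))*n = (-10368 - 1*1)*(15/13) = (-10368 - 1)*(15/13) = -10369*15/13 = -155535/13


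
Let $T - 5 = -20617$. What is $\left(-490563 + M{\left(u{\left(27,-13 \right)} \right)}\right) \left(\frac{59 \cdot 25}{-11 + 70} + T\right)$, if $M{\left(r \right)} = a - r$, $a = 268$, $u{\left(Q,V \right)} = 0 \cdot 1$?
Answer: $10093703165$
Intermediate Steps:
$u{\left(Q,V \right)} = 0$
$M{\left(r \right)} = 268 - r$
$T = -20612$ ($T = 5 - 20617 = -20612$)
$\left(-490563 + M{\left(u{\left(27,-13 \right)} \right)}\right) \left(\frac{59 \cdot 25}{-11 + 70} + T\right) = \left(-490563 + \left(268 - 0\right)\right) \left(\frac{59 \cdot 25}{-11 + 70} - 20612\right) = \left(-490563 + \left(268 + 0\right)\right) \left(\frac{1475}{59} - 20612\right) = \left(-490563 + 268\right) \left(1475 \cdot \frac{1}{59} - 20612\right) = - 490295 \left(25 - 20612\right) = \left(-490295\right) \left(-20587\right) = 10093703165$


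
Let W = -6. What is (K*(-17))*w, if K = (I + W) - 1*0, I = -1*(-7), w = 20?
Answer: -340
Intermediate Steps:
I = 7
K = 1 (K = (7 - 6) - 1*0 = 1 + 0 = 1)
(K*(-17))*w = (1*(-17))*20 = -17*20 = -340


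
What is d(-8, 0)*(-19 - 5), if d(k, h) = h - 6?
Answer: 144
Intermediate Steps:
d(k, h) = -6 + h
d(-8, 0)*(-19 - 5) = (-6 + 0)*(-19 - 5) = -6*(-24) = 144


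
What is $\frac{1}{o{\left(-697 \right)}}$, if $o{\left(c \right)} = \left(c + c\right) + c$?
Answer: $- \frac{1}{2091} \approx -0.00047824$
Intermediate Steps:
$o{\left(c \right)} = 3 c$ ($o{\left(c \right)} = 2 c + c = 3 c$)
$\frac{1}{o{\left(-697 \right)}} = \frac{1}{3 \left(-697\right)} = \frac{1}{-2091} = - \frac{1}{2091}$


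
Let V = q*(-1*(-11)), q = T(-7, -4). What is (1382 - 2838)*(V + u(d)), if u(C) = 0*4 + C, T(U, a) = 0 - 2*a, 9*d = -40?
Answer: -1094912/9 ≈ -1.2166e+5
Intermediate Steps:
d = -40/9 (d = (1/9)*(-40) = -40/9 ≈ -4.4444)
T(U, a) = -2*a
u(C) = C (u(C) = 0 + C = C)
q = 8 (q = -2*(-4) = 8)
V = 88 (V = 8*(-1*(-11)) = 8*11 = 88)
(1382 - 2838)*(V + u(d)) = (1382 - 2838)*(88 - 40/9) = -1456*752/9 = -1094912/9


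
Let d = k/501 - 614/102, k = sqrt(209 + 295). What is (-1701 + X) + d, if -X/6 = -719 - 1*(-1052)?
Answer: -188956/51 + 2*sqrt(14)/167 ≈ -3705.0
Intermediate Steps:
X = -1998 (X = -6*(-719 - 1*(-1052)) = -6*(-719 + 1052) = -6*333 = -1998)
k = 6*sqrt(14) (k = sqrt(504) = 6*sqrt(14) ≈ 22.450)
d = -307/51 + 2*sqrt(14)/167 (d = (6*sqrt(14))/501 - 614/102 = (6*sqrt(14))*(1/501) - 614*1/102 = 2*sqrt(14)/167 - 307/51 = -307/51 + 2*sqrt(14)/167 ≈ -5.9748)
(-1701 + X) + d = (-1701 - 1998) + (-307/51 + 2*sqrt(14)/167) = -3699 + (-307/51 + 2*sqrt(14)/167) = -188956/51 + 2*sqrt(14)/167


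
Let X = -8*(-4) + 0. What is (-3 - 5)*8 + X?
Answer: -32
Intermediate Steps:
X = 32 (X = 32 + 0 = 32)
(-3 - 5)*8 + X = (-3 - 5)*8 + 32 = -8*8 + 32 = -64 + 32 = -32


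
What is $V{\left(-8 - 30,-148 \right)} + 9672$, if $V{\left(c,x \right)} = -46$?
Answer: $9626$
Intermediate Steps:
$V{\left(-8 - 30,-148 \right)} + 9672 = -46 + 9672 = 9626$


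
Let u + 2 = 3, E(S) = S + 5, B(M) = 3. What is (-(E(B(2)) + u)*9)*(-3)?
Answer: 243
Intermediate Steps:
E(S) = 5 + S
u = 1 (u = -2 + 3 = 1)
(-(E(B(2)) + u)*9)*(-3) = (-((5 + 3) + 1)*9)*(-3) = (-(8 + 1)*9)*(-3) = (-1*9*9)*(-3) = -9*9*(-3) = -81*(-3) = 243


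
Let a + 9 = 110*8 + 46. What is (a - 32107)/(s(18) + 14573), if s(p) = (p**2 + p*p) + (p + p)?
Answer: -31190/15257 ≈ -2.0443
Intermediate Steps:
s(p) = 2*p + 2*p**2 (s(p) = (p**2 + p**2) + 2*p = 2*p**2 + 2*p = 2*p + 2*p**2)
a = 917 (a = -9 + (110*8 + 46) = -9 + (880 + 46) = -9 + 926 = 917)
(a - 32107)/(s(18) + 14573) = (917 - 32107)/(2*18*(1 + 18) + 14573) = -31190/(2*18*19 + 14573) = -31190/(684 + 14573) = -31190/15257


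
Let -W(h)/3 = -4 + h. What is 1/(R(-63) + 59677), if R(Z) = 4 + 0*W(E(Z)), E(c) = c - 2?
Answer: 1/59681 ≈ 1.6756e-5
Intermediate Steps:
E(c) = -2 + c
W(h) = 12 - 3*h (W(h) = -3*(-4 + h) = 12 - 3*h)
R(Z) = 4 (R(Z) = 4 + 0*(12 - 3*(-2 + Z)) = 4 + 0*(12 + (6 - 3*Z)) = 4 + 0*(18 - 3*Z) = 4 + 0 = 4)
1/(R(-63) + 59677) = 1/(4 + 59677) = 1/59681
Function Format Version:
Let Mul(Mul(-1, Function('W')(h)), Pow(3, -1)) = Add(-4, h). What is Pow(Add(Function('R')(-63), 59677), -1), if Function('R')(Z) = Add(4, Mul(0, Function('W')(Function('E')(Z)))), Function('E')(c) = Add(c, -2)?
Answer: Rational(1, 59681) ≈ 1.6756e-5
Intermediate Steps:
Function('E')(c) = Add(-2, c)
Function('W')(h) = Add(12, Mul(-3, h)) (Function('W')(h) = Mul(-3, Add(-4, h)) = Add(12, Mul(-3, h)))
Function('R')(Z) = 4 (Function('R')(Z) = Add(4, Mul(0, Add(12, Mul(-3, Add(-2, Z))))) = Add(4, Mul(0, Add(12, Add(6, Mul(-3, Z))))) = Add(4, Mul(0, Add(18, Mul(-3, Z)))) = Add(4, 0) = 4)
Pow(Add(Function('R')(-63), 59677), -1) = Pow(Add(4, 59677), -1) = Pow(59681, -1) = Rational(1, 59681)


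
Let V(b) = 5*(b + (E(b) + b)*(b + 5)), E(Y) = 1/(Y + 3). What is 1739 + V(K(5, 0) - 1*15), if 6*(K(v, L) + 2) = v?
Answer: 7294991/2844 ≈ 2565.0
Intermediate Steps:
E(Y) = 1/(3 + Y)
K(v, L) = -2 + v/6
V(b) = 5*b + 5*(5 + b)*(b + 1/(3 + b)) (V(b) = 5*(b + (1/(3 + b) + b)*(b + 5)) = 5*(b + (b + 1/(3 + b))*(5 + b)) = 5*(b + (5 + b)*(b + 1/(3 + b))) = 5*b + 5*(5 + b)*(b + 1/(3 + b)))
1739 + V(K(5, 0) - 1*15) = 1739 + 5*(5 + ((-2 + (1/6)*5) - 1*15) + ((-2 + (1/6)*5) - 1*15)*(3 + ((-2 + (1/6)*5) - 1*15))*(6 + ((-2 + (1/6)*5) - 1*15)))/(3 + ((-2 + (1/6)*5) - 1*15)) = 1739 + 5*(5 + ((-2 + 5/6) - 15) + ((-2 + 5/6) - 15)*(3 + ((-2 + 5/6) - 15))*(6 + ((-2 + 5/6) - 15)))/(3 + ((-2 + 5/6) - 15)) = 1739 + 5*(5 + (-7/6 - 15) + (-7/6 - 15)*(3 + (-7/6 - 15))*(6 + (-7/6 - 15)))/(3 + (-7/6 - 15)) = 1739 + 5*(5 - 97/6 - 97*(3 - 97/6)*(6 - 97/6)/6)/(3 - 97/6) = 1739 + 5*(5 - 97/6 - 97/6*(-79/6)*(-61/6))/(-79/6) = 1739 + 5*(-6/79)*(5 - 97/6 - 467443/216) = 1739 + 5*(-6/79)*(-469855/216) = 1739 + 2349275/2844 = 7294991/2844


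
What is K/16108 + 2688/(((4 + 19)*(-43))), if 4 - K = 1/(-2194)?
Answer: -94987798523/34952201528 ≈ -2.7176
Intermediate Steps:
K = 8777/2194 (K = 4 - 1/(-2194) = 4 - 1*(-1/2194) = 4 + 1/2194 = 8777/2194 ≈ 4.0005)
K/16108 + 2688/(((4 + 19)*(-43))) = (8777/2194)/16108 + 2688/(((4 + 19)*(-43))) = (8777/2194)*(1/16108) + 2688/((23*(-43))) = 8777/35340952 + 2688/(-989) = 8777/35340952 + 2688*(-1/989) = 8777/35340952 - 2688/989 = -94987798523/34952201528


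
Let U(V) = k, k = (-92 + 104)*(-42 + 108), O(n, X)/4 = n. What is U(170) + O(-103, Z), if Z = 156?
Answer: 380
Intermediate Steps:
O(n, X) = 4*n
k = 792 (k = 12*66 = 792)
U(V) = 792
U(170) + O(-103, Z) = 792 + 4*(-103) = 792 - 412 = 380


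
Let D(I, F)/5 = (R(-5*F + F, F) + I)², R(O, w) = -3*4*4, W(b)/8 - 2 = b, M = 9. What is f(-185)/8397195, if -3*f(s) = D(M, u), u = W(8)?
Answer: -169/559813 ≈ -0.00030189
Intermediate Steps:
W(b) = 16 + 8*b
u = 80 (u = 16 + 8*8 = 16 + 64 = 80)
R(O, w) = -48 (R(O, w) = -12*4 = -48)
D(I, F) = 5*(-48 + I)²
f(s) = -2535 (f(s) = -5*(-48 + 9)²/3 = -5*(-39)²/3 = -5*1521/3 = -⅓*7605 = -2535)
f(-185)/8397195 = -2535/8397195 = -2535*1/8397195 = -169/559813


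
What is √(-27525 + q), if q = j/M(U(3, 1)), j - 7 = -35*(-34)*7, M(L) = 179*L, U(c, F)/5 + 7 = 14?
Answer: 6*I*√612420755/895 ≈ 165.9*I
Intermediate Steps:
U(c, F) = 35 (U(c, F) = -35 + 5*14 = -35 + 70 = 35)
j = 8337 (j = 7 - 35*(-34)*7 = 7 + 1190*7 = 7 + 8330 = 8337)
q = 1191/895 (q = 8337/((179*35)) = 8337/6265 = 8337*(1/6265) = 1191/895 ≈ 1.3307)
√(-27525 + q) = √(-27525 + 1191/895) = √(-24633684/895) = 6*I*√612420755/895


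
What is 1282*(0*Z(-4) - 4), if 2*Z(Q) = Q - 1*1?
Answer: -5128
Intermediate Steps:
Z(Q) = -1/2 + Q/2 (Z(Q) = (Q - 1*1)/2 = (Q - 1)/2 = (-1 + Q)/2 = -1/2 + Q/2)
1282*(0*Z(-4) - 4) = 1282*(0*(-1/2 + (1/2)*(-4)) - 4) = 1282*(0*(-1/2 - 2) - 4) = 1282*(0*(-5/2) - 4) = 1282*(0 - 4) = 1282*(-4) = -5128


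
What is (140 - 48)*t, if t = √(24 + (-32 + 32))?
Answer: 184*√6 ≈ 450.71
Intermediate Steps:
t = 2*√6 (t = √(24 + 0) = √24 = 2*√6 ≈ 4.8990)
(140 - 48)*t = (140 - 48)*(2*√6) = 92*(2*√6) = 184*√6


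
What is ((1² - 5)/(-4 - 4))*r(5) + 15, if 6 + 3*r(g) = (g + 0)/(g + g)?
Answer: 169/12 ≈ 14.083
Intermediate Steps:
r(g) = -11/6 (r(g) = -2 + ((g + 0)/(g + g))/3 = -2 + (g/((2*g)))/3 = -2 + (g*(1/(2*g)))/3 = -2 + (⅓)*(½) = -2 + ⅙ = -11/6)
((1² - 5)/(-4 - 4))*r(5) + 15 = ((1² - 5)/(-4 - 4))*(-11/6) + 15 = ((1 - 5)/(-8))*(-11/6) + 15 = -4*(-⅛)*(-11/6) + 15 = (½)*(-11/6) + 15 = -11/12 + 15 = 169/12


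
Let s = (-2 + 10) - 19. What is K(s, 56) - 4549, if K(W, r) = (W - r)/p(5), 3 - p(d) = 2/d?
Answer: -59472/13 ≈ -4574.8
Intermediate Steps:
p(d) = 3 - 2/d
s = -11 (s = 8 - 19 = -11)
K(W, r) = -5*r/13 + 5*W/13 (K(W, r) = (W - r)/(3 - 2/5) = (W - r)/(13/5) = (W - r)*(5/13) = -5*r/13 + 5*W/13)
K(s, 56) - 4549 = (-5/13*56 + (5/13)*(-11)) - 4549 = (-280/13 - 55/13) - 4549 = -335/13 - 4549 = -59472/13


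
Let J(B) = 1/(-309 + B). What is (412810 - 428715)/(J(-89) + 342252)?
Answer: -1266038/27243259 ≈ -0.046472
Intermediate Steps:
(412810 - 428715)/(J(-89) + 342252) = (412810 - 428715)/(1/(-309 - 89) + 342252) = -15905/(1/(-398) + 342252) = -15905/(-1/398 + 342252) = -15905/136216295/398 = -15905*398/136216295 = -1266038/27243259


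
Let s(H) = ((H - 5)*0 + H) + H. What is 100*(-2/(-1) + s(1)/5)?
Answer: 240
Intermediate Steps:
s(H) = 2*H (s(H) = ((-5 + H)*0 + H) + H = (0 + H) + H = H + H = 2*H)
100*(-2/(-1) + s(1)/5) = 100*(-2/(-1) + (2*1)/5) = 100*(-2*(-1) + 2*(⅕)) = 100*(2 + ⅖) = 100*(12/5) = 240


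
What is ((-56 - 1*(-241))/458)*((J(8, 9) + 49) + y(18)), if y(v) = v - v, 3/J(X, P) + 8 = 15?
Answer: 32005/1603 ≈ 19.966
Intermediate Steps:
J(X, P) = 3/7 (J(X, P) = 3/(-8 + 15) = 3/7)
y(v) = 0
((-56 - 1*(-241))/458)*((J(8, 9) + 49) + y(18)) = ((-56 - 1*(-241))/458)*((3/7 + 49) + 0) = ((-56 + 241)*(1/458))*(346/7 + 0) = (185*(1/458))*(346/7) = (185/458)*(346/7) = 32005/1603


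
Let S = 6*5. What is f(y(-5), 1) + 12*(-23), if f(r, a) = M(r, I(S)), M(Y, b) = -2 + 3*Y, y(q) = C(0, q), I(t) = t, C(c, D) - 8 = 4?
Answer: -242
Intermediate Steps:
C(c, D) = 12 (C(c, D) = 8 + 4 = 12)
S = 30
y(q) = 12
f(r, a) = -2 + 3*r
f(y(-5), 1) + 12*(-23) = (-2 + 3*12) + 12*(-23) = (-2 + 36) - 276 = 34 - 276 = -242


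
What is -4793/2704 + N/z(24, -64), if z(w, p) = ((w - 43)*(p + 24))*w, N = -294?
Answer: -918951/513760 ≈ -1.7887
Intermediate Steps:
z(w, p) = w*(-43 + w)*(24 + p) (z(w, p) = ((-43 + w)*(24 + p))*w = w*(-43 + w)*(24 + p))
-4793/2704 + N/z(24, -64) = -4793/2704 - 294*1/(24*(-1032 - 43*(-64) + 24*24 - 64*24)) = -4793*1/2704 - 294*1/(24*(-1032 + 2752 + 576 - 1536)) = -4793/2704 - 294/(24*760) = -4793/2704 - 294/18240 = -4793/2704 - 294*1/18240 = -4793/2704 - 49/3040 = -918951/513760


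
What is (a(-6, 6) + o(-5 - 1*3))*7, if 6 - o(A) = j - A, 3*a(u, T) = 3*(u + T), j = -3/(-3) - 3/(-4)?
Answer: -105/4 ≈ -26.250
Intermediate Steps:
j = 7/4 (j = -3*(-1/3) - 3*(-1/4) = 1 + 3/4 = 7/4 ≈ 1.7500)
a(u, T) = T + u (a(u, T) = (3*(u + T))/3 = (3*(T + u))/3 = (3*T + 3*u)/3 = T + u)
o(A) = 17/4 + A (o(A) = 6 - (7/4 - A) = 6 + (-7/4 + A) = 17/4 + A)
(a(-6, 6) + o(-5 - 1*3))*7 = ((6 - 6) + (17/4 + (-5 - 1*3)))*7 = (0 + (17/4 + (-5 - 3)))*7 = (0 + (17/4 - 8))*7 = (0 - 15/4)*7 = -15/4*7 = -105/4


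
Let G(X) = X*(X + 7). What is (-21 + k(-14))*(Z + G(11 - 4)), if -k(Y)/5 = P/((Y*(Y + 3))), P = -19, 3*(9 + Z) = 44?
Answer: -976229/462 ≈ -2113.1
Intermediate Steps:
Z = 17/3 (Z = -9 + (⅓)*44 = -9 + 44/3 = 17/3 ≈ 5.6667)
k(Y) = 95/(Y*(3 + Y)) (k(Y) = -(-95)/(Y*(Y + 3)) = -(-95)/(Y*(3 + Y)) = 95/(Y*(3 + Y)))
G(X) = X*(7 + X)
(-21 + k(-14))*(Z + G(11 - 4)) = (-21 + 95/(-14*(3 - 14)))*(17/3 + (11 - 4)*(7 + (11 - 4))) = (-21 + 95*(-1/14)/(-11))*(17/3 + 7*(7 + 7)) = (-21 + 95*(-1/14)*(-1/11))*(17/3 + 7*14) = (-21 + 95/154)*(17/3 + 98) = -3139/154*311/3 = -976229/462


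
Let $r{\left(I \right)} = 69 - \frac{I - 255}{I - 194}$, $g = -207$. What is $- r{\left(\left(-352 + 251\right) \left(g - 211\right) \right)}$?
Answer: $- \frac{2857693}{42024} \approx -68.001$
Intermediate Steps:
$r{\left(I \right)} = 69 - \frac{-255 + I}{-194 + I}$
$- r{\left(\left(-352 + 251\right) \left(g - 211\right) \right)} = - \frac{-13131 + 68 \left(-352 + 251\right) \left(-207 - 211\right)}{-194 + \left(-352 + 251\right) \left(-207 - 211\right)} = - \frac{-13131 + 68 \left(\left(-101\right) \left(-418\right)\right)}{-194 - -42218} = - \frac{-13131 + 68 \cdot 42218}{-194 + 42218} = - \frac{-13131 + 2870824}{42024} = - \frac{2857693}{42024}$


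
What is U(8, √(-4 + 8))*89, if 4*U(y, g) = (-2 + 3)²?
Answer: 89/4 ≈ 22.250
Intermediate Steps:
U(y, g) = ¼ (U(y, g) = (-2 + 3)²/4 = (¼)*1² = (¼)*1 = ¼)
U(8, √(-4 + 8))*89 = (¼)*89 = 89/4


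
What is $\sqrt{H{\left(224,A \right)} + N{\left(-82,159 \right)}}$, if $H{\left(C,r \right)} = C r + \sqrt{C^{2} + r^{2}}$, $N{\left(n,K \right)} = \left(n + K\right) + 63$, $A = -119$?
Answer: $\sqrt{-26516 + 7 \sqrt{1313}} \approx 162.06 i$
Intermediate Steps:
$N{\left(n,K \right)} = 63 + K + n$ ($N{\left(n,K \right)} = \left(K + n\right) + 63 = 63 + K + n$)
$H{\left(C,r \right)} = \sqrt{C^{2} + r^{2}} + C r$
$\sqrt{H{\left(224,A \right)} + N{\left(-82,159 \right)}} = \sqrt{\left(\sqrt{224^{2} + \left(-119\right)^{2}} + 224 \left(-119\right)\right) + \left(63 + 159 - 82\right)} = \sqrt{\left(\sqrt{50176 + 14161} - 26656\right) + 140} = \sqrt{\left(\sqrt{64337} - 26656\right) + 140} = \sqrt{\left(7 \sqrt{1313} - 26656\right) + 140} = \sqrt{\left(-26656 + 7 \sqrt{1313}\right) + 140} = \sqrt{-26516 + 7 \sqrt{1313}}$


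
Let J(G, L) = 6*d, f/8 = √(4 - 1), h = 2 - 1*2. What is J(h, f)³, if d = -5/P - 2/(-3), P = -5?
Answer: 1000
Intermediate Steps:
h = 0 (h = 2 - 2 = 0)
f = 8*√3 (f = 8*√(4 - 1) = 8*√3 ≈ 13.856)
d = 5/3 (d = -5/(-5) - 2/(-3) = -5*(-⅕) - 2*(-⅓) = 1 + ⅔ = 5/3 ≈ 1.6667)
J(G, L) = 10 (J(G, L) = 6*(5/3) = 10)
J(h, f)³ = 10³ = 1000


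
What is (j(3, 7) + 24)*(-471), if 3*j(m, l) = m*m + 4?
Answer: -13345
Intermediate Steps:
j(m, l) = 4/3 + m²/3 (j(m, l) = (m*m + 4)/3 = (m² + 4)/3 = (4 + m²)/3 = 4/3 + m²/3)
(j(3, 7) + 24)*(-471) = ((4/3 + (⅓)*3²) + 24)*(-471) = ((4/3 + (⅓)*9) + 24)*(-471) = ((4/3 + 3) + 24)*(-471) = (13/3 + 24)*(-471) = (85/3)*(-471) = -13345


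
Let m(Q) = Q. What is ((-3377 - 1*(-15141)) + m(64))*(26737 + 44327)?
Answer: 840544992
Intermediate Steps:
((-3377 - 1*(-15141)) + m(64))*(26737 + 44327) = ((-3377 - 1*(-15141)) + 64)*(26737 + 44327) = ((-3377 + 15141) + 64)*71064 = (11764 + 64)*71064 = 11828*71064 = 840544992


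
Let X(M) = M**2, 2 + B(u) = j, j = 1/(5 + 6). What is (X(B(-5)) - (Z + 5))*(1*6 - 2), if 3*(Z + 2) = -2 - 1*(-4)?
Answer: -32/363 ≈ -0.088154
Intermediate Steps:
Z = -4/3 (Z = -2 + (-2 - 1*(-4))/3 = -2 + (-2 + 4)/3 = -2 + (1/3)*2 = -2 + 2/3 = -4/3 ≈ -1.3333)
j = 1/11 ≈ 0.090909
B(u) = -21/11 (B(u) = -2 + 1/11 = -21/11)
(X(B(-5)) - (Z + 5))*(1*6 - 2) = ((-21/11)**2 - (-4/3 + 5))*(1*6 - 2) = (441/121 - 1*11/3)*(6 - 2) = (441/121 - 11/3)*4 = -8/363*4 = -32/363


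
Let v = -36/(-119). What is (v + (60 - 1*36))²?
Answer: 8363664/14161 ≈ 590.61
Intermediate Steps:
v = 36/119 (v = -36*(-1/119) = 36/119 ≈ 0.30252)
(v + (60 - 1*36))² = (36/119 + (60 - 1*36))² = (36/119 + (60 - 36))² = (36/119 + 24)² = (2892/119)² = 8363664/14161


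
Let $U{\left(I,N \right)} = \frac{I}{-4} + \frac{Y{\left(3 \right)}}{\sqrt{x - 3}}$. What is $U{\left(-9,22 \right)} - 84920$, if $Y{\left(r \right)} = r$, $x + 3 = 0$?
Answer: $- \frac{339671}{4} - \frac{i \sqrt{6}}{2} \approx -84918.0 - 1.2247 i$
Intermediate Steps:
$x = -3$ ($x = -3 + 0 = -3$)
$U{\left(I,N \right)} = - \frac{I}{4} - \frac{i \sqrt{6}}{2}$ ($U{\left(I,N \right)} = \frac{I}{-4} + \frac{3}{\sqrt{-3 - 3}} = I \left(- \frac{1}{4}\right) + \frac{3}{\sqrt{-6}} = - \frac{I}{4} + \frac{3}{i \sqrt{6}} = - \frac{I}{4} + 3 \left(- \frac{i \sqrt{6}}{6}\right) = - \frac{I}{4} - \frac{i \sqrt{6}}{2}$)
$U{\left(-9,22 \right)} - 84920 = \left(\left(- \frac{1}{4}\right) \left(-9\right) - \frac{i \sqrt{6}}{2}\right) - 84920 = \left(\frac{9}{4} - \frac{i \sqrt{6}}{2}\right) - 84920 = - \frac{339671}{4} - \frac{i \sqrt{6}}{2}$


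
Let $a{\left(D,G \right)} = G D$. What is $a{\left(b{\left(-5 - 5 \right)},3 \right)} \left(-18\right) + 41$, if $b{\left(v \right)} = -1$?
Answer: $95$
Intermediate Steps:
$a{\left(D,G \right)} = D G$
$a{\left(b{\left(-5 - 5 \right)},3 \right)} \left(-18\right) + 41 = \left(-1\right) 3 \left(-18\right) + 41 = \left(-3\right) \left(-18\right) + 41 = 54 + 41 = 95$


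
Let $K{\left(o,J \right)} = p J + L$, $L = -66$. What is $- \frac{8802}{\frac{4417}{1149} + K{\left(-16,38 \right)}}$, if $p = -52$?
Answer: $\frac{10113498}{2341841} \approx 4.3186$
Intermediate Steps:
$K{\left(o,J \right)} = -66 - 52 J$ ($K{\left(o,J \right)} = - 52 J - 66 = -66 - 52 J$)
$- \frac{8802}{\frac{4417}{1149} + K{\left(-16,38 \right)}} = - \frac{8802}{\frac{4417}{1149} - 2042} = - \frac{8802}{- \frac{2341841}{1149}} = \left(-8802\right) \left(- \frac{1149}{2341841}\right) = \frac{10113498}{2341841}$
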